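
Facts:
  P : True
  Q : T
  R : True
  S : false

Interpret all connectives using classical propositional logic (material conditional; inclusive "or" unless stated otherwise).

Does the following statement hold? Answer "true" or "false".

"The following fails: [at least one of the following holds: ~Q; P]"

Formalization: not (not Q or P)

not Q = not True = False
not Q or P = False or True = True
not (not Q or P) = not True = False

false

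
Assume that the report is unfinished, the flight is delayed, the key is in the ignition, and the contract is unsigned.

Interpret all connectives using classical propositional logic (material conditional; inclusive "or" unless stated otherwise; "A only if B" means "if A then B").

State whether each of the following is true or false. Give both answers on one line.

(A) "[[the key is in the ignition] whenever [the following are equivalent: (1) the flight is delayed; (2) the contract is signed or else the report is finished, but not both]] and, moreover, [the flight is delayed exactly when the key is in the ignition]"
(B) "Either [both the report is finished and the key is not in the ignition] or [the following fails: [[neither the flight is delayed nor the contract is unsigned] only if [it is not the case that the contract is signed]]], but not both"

(A) True / (B) False

Let L = "the flight is delayed" (T), W = "the contract is signed" (F), U = "the report is finished" (F), M = "the key is in the ignition" (T).

(A): Formalization: ((L ↔ (W ⊕ U)) → M) ∧ (L ↔ M)

W ⊕ U = F ⊕ F = F
L ↔ (W ⊕ U) = T ↔ F = F
(L ↔ (W ⊕ U)) → M = F → T = T
L ↔ M = T ↔ T = T
((L ↔ (W ⊕ U)) → M) ∧ (L ↔ M) = T ∧ T = T
Hence (A) is true.

(B): Parsed as (U ∧ ¬M) ⊕ ¬((L ↓ ¬W) → ¬W)

¬M = ¬T = F
U ∧ ¬M = F ∧ F = F
¬W = ¬F = T
L ↓ ¬W = T ↓ T = F
¬W = ¬F = T
(L ↓ ¬W) → ¬W = F → T = T
¬((L ↓ ¬W) → ¬W) = ¬T = F
(U ∧ ¬M) ⊕ ¬((L ↓ ¬W) → ¬W) = F ⊕ F = F
So (B) is false.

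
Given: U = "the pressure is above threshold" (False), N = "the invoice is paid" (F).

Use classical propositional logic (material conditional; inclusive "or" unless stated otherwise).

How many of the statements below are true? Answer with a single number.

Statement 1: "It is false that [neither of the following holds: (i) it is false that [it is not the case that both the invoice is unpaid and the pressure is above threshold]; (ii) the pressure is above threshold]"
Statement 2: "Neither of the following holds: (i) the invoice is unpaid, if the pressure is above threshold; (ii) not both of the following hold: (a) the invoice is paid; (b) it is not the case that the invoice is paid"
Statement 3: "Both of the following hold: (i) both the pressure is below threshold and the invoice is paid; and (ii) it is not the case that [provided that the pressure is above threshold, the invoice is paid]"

0

Statement 1: This is ¬(¬(¬N ↑ U) ↓ U).

¬N = ¬F = T
¬N ↑ U = T ↑ F = T
¬(¬N ↑ U) = ¬T = F
¬(¬N ↑ U) ↓ U = F ↓ F = T
¬(¬(¬N ↑ U) ↓ U) = ¬T = F
Thus Statement 1 is false.

Statement 2: Formalization: (U → ¬N) ↓ (N ↑ ¬N)

¬N = ¬F = T
U → ¬N = F → T = T
¬N = ¬F = T
N ↑ ¬N = F ↑ T = T
(U → ¬N) ↓ (N ↑ ¬N) = T ↓ T = F
So Statement 2 is false.

Statement 3: Formalization: (¬U ∧ N) ∧ ¬(U → N)

¬U = ¬F = T
¬U ∧ N = T ∧ F = F
U → N = F → F = T
¬(U → N) = ¬T = F
(¬U ∧ N) ∧ ¬(U → N) = F ∧ F = F
Hence Statement 3 is false.

0 of the 3 statements are true (none).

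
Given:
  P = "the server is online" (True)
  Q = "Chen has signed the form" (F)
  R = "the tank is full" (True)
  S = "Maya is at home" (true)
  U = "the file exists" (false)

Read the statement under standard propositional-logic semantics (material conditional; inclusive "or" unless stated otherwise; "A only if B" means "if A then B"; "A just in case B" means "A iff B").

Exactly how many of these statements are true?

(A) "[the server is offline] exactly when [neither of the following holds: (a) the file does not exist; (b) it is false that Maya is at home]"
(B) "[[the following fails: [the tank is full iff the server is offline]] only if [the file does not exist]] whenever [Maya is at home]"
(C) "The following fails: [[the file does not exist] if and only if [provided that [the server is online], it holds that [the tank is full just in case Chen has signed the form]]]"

3

(A): Formalization: not P iff (not U nor not S)

not P = not True = False
not U = not False = True
not S = not True = False
not U nor not S = True nor False = False
not P iff (not U nor not S) = False iff False = True
Thus (A) is true.

(B): This is S -> (not (R iff not P) -> not U).

not P = not True = False
R iff not P = True iff False = False
not (R iff not P) = not False = True
not U = not False = True
not (R iff not P) -> not U = True -> True = True
S -> (not (R iff not P) -> not U) = True -> True = True
Hence (B) is true.

(C): In symbols: not (not U iff (P -> (R iff Q)))

not U = not False = True
R iff Q = True iff False = False
P -> (R iff Q) = True -> False = False
not U iff (P -> (R iff Q)) = True iff False = False
not (not U iff (P -> (R iff Q))) = not False = True
Hence (C) is true.

Count: 3.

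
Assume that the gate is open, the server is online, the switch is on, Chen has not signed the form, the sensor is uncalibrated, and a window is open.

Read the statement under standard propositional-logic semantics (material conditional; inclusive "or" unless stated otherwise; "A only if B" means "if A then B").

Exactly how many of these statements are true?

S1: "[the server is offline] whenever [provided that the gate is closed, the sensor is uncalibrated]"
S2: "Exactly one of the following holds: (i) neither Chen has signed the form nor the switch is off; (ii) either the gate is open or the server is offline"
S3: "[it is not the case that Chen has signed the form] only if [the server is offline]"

Let P = "the gate is open" (True), U = "the sensor is calibrated" (False), Q = "the server is online" (True), S = "Chen has signed the form" (False), R = "the switch is on" (True).

S1: This is (not P -> not U) -> not Q.

not P = not True = False
not U = not False = True
not P -> not U = False -> True = True
not Q = not True = False
(not P -> not U) -> not Q = True -> False = False
So S1 is false.

S2: This is (S nor not R) xor (P or not Q).

not R = not True = False
S nor not R = False nor False = True
not Q = not True = False
P or not Q = True or False = True
(S nor not R) xor (P or not Q) = True xor True = False
Hence S2 is false.

S3: This is not S -> not Q.

not S = not False = True
not Q = not True = False
not S -> not Q = True -> False = False
Thus S3 is false.

True statements: 0 (none).

0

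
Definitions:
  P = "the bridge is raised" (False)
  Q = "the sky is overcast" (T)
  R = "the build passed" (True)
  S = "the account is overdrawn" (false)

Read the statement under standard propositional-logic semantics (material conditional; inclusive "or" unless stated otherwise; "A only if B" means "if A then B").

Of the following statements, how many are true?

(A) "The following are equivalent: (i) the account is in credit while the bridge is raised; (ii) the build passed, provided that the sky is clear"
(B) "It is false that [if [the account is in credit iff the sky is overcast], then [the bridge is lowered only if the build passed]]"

(A): This is (not S and P) iff (not Q -> R).

not S = not False = True
not S and P = True and False = False
not Q = not True = False
not Q -> R = False -> True = True
(not S and P) iff (not Q -> R) = False iff True = False
So (A) is false.

(B): This is not ((not S iff Q) -> (not P -> R)).

not S = not False = True
not S iff Q = True iff True = True
not P = not False = True
not P -> R = True -> True = True
(not S iff Q) -> (not P -> R) = True -> True = True
not ((not S iff Q) -> (not P -> R)) = not True = False
So (B) is false.

0 of the 2 statements are true (none).

0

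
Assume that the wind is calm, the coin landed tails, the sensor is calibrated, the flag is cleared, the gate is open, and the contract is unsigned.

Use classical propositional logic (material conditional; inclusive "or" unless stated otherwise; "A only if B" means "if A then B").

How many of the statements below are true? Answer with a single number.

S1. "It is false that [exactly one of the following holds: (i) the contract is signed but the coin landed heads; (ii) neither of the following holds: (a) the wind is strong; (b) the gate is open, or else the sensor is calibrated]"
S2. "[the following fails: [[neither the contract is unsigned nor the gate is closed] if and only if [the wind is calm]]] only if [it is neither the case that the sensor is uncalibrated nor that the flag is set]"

2

Let D = "the contract is signed" (False), R = "the coin landed heads" (False), M = "the wind is strong" (False), G = "the gate is open" (True), H = "the sensor is calibrated" (True), N = "the flag is set" (False).

S1: In symbols: not ((D and R) xor (M nor (G or H)))

D and R = False and False = False
G or H = True or True = True
M nor (G or H) = False nor True = False
(D and R) xor (M nor (G or H)) = False xor False = False
not ((D and R) xor (M nor (G or H))) = not False = True
Thus S1 is true.

S2: Formalization: not ((not D nor not G) iff not M) -> (not H nor N)

not D = not False = True
not G = not True = False
not D nor not G = True nor False = False
not M = not False = True
(not D nor not G) iff not M = False iff True = False
not ((not D nor not G) iff not M) = not False = True
not H = not True = False
not H nor N = False nor False = True
not ((not D nor not G) iff not M) -> (not H nor N) = True -> True = True
Thus S2 is true.

True statements: 2 (S1, S2).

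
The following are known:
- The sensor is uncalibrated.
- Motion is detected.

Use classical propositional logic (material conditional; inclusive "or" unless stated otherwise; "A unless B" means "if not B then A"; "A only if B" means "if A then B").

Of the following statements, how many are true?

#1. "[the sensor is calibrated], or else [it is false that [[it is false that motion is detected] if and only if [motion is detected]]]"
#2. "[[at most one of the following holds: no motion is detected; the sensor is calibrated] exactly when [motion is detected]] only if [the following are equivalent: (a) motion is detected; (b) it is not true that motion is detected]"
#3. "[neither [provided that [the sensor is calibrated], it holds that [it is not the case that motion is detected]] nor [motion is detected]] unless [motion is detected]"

2

Let P = "the sensor is calibrated" (F), Q = "motion is detected" (T).

#1: In symbols: P ∨ ¬(¬Q ↔ Q)

¬Q = ¬T = F
¬Q ↔ Q = F ↔ T = F
¬(¬Q ↔ Q) = ¬F = T
P ∨ ¬(¬Q ↔ Q) = F ∨ T = T
So #1 is true.

#2: This is ((¬Q ↑ P) ↔ Q) → (Q ↔ ¬Q).

¬Q = ¬T = F
¬Q ↑ P = F ↑ F = T
(¬Q ↑ P) ↔ Q = T ↔ T = T
¬Q = ¬T = F
Q ↔ ¬Q = T ↔ F = F
((¬Q ↑ P) ↔ Q) → (Q ↔ ¬Q) = T → F = F
Hence #2 is false.

#3: This is ((P → ¬Q) ↓ Q) ∨ Q.

¬Q = ¬T = F
P → ¬Q = F → F = T
(P → ¬Q) ↓ Q = T ↓ T = F
((P → ¬Q) ↓ Q) ∨ Q = F ∨ T = T
So #3 is true.

True statements: 2.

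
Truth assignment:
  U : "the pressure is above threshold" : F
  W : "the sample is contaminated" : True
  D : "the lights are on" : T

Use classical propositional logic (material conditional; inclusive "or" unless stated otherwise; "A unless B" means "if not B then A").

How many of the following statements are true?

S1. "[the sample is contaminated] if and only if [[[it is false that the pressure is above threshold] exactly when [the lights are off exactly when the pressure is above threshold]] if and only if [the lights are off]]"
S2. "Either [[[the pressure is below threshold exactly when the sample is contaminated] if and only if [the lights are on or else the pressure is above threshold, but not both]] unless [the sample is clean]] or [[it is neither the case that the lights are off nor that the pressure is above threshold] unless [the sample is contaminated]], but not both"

0

S1: Parsed as W <-> ((~U <-> (~D <-> U)) <-> ~D)

~U = ~F = T
~D = ~T = F
~D <-> U = F <-> F = T
~U <-> (~D <-> U) = T <-> T = T
~D = ~T = F
(~U <-> (~D <-> U)) <-> ~D = T <-> F = F
W <-> ((~U <-> (~D <-> U)) <-> ~D) = T <-> F = F
So S1 is false.

S2: Parsed as (((~U <-> W) <-> (D xor U)) | ~W) xor ((~D nor U) | W)

~U = ~F = T
~U <-> W = T <-> T = T
D xor U = T xor F = T
(~U <-> W) <-> (D xor U) = T <-> T = T
~W = ~T = F
((~U <-> W) <-> (D xor U)) | ~W = T | F = T
~D = ~T = F
~D nor U = F nor F = T
(~D nor U) | W = T | T = T
(((~U <-> W) <-> (D xor U)) | ~W) xor ((~D nor U) | W) = T xor T = F
Thus S2 is false.

True statements: 0 (none).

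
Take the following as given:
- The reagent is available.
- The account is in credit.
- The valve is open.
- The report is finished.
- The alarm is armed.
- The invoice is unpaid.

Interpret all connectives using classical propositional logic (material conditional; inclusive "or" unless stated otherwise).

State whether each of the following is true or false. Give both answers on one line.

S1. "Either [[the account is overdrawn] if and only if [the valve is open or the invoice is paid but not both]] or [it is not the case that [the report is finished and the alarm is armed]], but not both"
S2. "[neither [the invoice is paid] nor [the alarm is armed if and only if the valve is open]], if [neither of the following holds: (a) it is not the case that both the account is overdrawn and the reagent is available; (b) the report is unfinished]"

S1 False; S2 True

Let Q = "the account is overdrawn" (F), R = "the valve is open" (T), V = "the invoice is paid" (F), S = "the report is finished" (T), U = "the alarm is armed" (T), P = "the reagent is available" (T).

S1: Parsed as (Q <-> (R xor V)) xor ~(S & U)

R xor V = T xor F = T
Q <-> (R xor V) = F <-> T = F
S & U = T & T = T
~(S & U) = ~T = F
(Q <-> (R xor V)) xor ~(S & U) = F xor F = F
Thus S1 is false.

S2: This is ((Q nand P) nor ~S) -> (V nor (U <-> R)).

Q nand P = F nand T = T
~S = ~T = F
(Q nand P) nor ~S = T nor F = F
U <-> R = T <-> T = T
V nor (U <-> R) = F nor T = F
((Q nand P) nor ~S) -> (V nor (U <-> R)) = F -> F = T
Hence S2 is true.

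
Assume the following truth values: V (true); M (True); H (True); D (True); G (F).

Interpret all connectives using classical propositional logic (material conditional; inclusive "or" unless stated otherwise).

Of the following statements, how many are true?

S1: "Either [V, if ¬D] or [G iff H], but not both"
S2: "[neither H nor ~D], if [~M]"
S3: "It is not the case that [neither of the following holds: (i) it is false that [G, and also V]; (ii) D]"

S1: Formalization: (not D -> V) xor (G iff H)

not D = not True = False
not D -> V = False -> True = True
G iff H = False iff True = False
(not D -> V) xor (G iff H) = True xor False = True
So S1 is true.

S2: In symbols: not M -> (H nor not D)

not M = not True = False
not D = not True = False
H nor not D = True nor False = False
not M -> (H nor not D) = False -> False = True
Thus S2 is true.

S3: Parsed as not (not (G and V) nor D)

G and V = False and True = False
not (G and V) = not False = True
not (G and V) nor D = True nor True = False
not (not (G and V) nor D) = not False = True
Thus S3 is true.

Count: 3.

3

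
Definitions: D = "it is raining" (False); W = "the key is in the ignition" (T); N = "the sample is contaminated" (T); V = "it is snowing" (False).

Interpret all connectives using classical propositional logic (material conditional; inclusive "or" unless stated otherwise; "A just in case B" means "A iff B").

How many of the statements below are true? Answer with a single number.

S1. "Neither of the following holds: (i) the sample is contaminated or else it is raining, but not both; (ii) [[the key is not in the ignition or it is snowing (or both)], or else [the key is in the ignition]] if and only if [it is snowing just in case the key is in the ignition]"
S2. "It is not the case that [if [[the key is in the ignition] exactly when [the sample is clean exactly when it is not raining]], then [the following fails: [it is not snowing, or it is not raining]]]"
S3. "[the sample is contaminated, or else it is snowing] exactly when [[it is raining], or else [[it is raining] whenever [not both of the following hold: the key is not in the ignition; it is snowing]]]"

S1: This is (N xor D) nor (((~W | V) | W) <-> (V <-> W)).

N xor D = T xor F = T
~W = ~T = F
~W | V = F | F = F
(~W | V) | W = F | T = T
V <-> W = F <-> T = F
((~W | V) | W) <-> (V <-> W) = T <-> F = F
(N xor D) nor (((~W | V) | W) <-> (V <-> W)) = T nor F = F
Hence S1 is false.

S2: This is ~((W <-> (~N <-> ~D)) -> ~(~V | ~D)).

~N = ~T = F
~D = ~F = T
~N <-> ~D = F <-> T = F
W <-> (~N <-> ~D) = T <-> F = F
~V = ~F = T
~D = ~F = T
~V | ~D = T | T = T
~(~V | ~D) = ~T = F
(W <-> (~N <-> ~D)) -> ~(~V | ~D) = F -> F = T
~((W <-> (~N <-> ~D)) -> ~(~V | ~D)) = ~T = F
Hence S2 is false.

S3: Parsed as (N | V) <-> (D | ((~W nand V) -> D))

N | V = T | F = T
~W = ~T = F
~W nand V = F nand F = T
(~W nand V) -> D = T -> F = F
D | ((~W nand V) -> D) = F | F = F
(N | V) <-> (D | ((~W nand V) -> D)) = T <-> F = F
Thus S3 is false.

True statements: 0 (none).

0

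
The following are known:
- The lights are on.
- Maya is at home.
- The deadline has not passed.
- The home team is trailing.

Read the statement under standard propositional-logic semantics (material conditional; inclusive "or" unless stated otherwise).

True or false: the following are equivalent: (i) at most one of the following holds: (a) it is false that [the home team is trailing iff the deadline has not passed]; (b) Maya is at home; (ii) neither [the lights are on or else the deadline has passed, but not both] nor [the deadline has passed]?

False.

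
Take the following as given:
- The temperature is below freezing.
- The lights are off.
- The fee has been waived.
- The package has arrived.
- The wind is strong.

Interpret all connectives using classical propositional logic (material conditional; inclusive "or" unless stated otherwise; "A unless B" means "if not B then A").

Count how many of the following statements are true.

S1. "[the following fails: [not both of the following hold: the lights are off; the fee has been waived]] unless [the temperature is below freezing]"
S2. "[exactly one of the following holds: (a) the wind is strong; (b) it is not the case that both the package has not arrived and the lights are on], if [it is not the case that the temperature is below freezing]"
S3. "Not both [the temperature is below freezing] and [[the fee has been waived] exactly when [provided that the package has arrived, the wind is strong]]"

Let Q = "the lights are on" (F), R = "the fee has been waived" (T), P = "the temperature is below freezing" (T), U = "the wind is strong" (T), S = "the package has arrived" (T).

S1: Formalization: ¬(¬Q ↑ R) ∨ P

¬Q = ¬F = T
¬Q ↑ R = T ↑ T = F
¬(¬Q ↑ R) = ¬F = T
¬(¬Q ↑ R) ∨ P = T ∨ T = T
Hence S1 is true.

S2: In symbols: ¬P → (U ⊕ (¬S ↑ Q))

¬P = ¬T = F
¬S = ¬T = F
¬S ↑ Q = F ↑ F = T
U ⊕ (¬S ↑ Q) = T ⊕ T = F
¬P → (U ⊕ (¬S ↑ Q)) = F → F = T
Hence S2 is true.

S3: In symbols: P ↑ (R ↔ (S → U))

S → U = T → T = T
R ↔ (S → U) = T ↔ T = T
P ↑ (R ↔ (S → U)) = T ↑ T = F
So S3 is false.

True statements: 2 (S1, S2).

2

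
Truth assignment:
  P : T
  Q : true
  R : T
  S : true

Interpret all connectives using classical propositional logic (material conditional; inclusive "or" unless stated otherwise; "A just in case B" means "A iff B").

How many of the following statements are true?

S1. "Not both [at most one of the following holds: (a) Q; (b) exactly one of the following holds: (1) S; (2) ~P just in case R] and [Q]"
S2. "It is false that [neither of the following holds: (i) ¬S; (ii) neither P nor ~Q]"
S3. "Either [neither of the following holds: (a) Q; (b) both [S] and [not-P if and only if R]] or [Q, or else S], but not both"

S1: Formalization: (Q nand (S xor (not P iff R))) nand Q

not P = not True = False
not P iff R = False iff True = False
S xor (not P iff R) = True xor False = True
Q nand (S xor (not P iff R)) = True nand True = False
(Q nand (S xor (not P iff R))) nand Q = False nand True = True
Hence S1 is true.

S2: In symbols: not (not S nor (P nor not Q))

not S = not True = False
not Q = not True = False
P nor not Q = True nor False = False
not S nor (P nor not Q) = False nor False = True
not (not S nor (P nor not Q)) = not True = False
Thus S2 is false.

S3: Parsed as (Q nor (S and (not P iff R))) xor (Q or S)

not P = not True = False
not P iff R = False iff True = False
S and (not P iff R) = True and False = False
Q nor (S and (not P iff R)) = True nor False = False
Q or S = True or True = True
(Q nor (S and (not P iff R))) xor (Q or S) = False xor True = True
Hence S3 is true.

Count: 2.

2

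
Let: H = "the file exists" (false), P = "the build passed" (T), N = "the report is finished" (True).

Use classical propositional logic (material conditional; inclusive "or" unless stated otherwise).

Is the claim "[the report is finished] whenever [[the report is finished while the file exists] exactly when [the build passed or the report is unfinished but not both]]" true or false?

Values: N=T, H=F, P=T.
Parsed as ((N & H) <-> (P xor ~N)) -> N

N & H = T & F = F
~N = ~T = F
P xor ~N = T xor F = T
(N & H) <-> (P xor ~N) = F <-> T = F
((N & H) <-> (P xor ~N)) -> N = F -> T = T

True.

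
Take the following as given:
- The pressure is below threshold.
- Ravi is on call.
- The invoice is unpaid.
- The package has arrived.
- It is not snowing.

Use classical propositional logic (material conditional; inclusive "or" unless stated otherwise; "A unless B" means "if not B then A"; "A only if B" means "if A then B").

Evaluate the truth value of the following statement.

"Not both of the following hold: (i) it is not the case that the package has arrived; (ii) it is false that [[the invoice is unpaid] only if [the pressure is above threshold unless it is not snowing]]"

Let L = "the package has arrived" (T), H = "the invoice is paid" (F), R = "the pressure is above threshold" (F), Q = "it is snowing" (F).
Formalization: ¬L ↑ ¬(¬H → (R ∨ ¬Q))

¬L = ¬T = F
¬H = ¬F = T
¬Q = ¬F = T
R ∨ ¬Q = F ∨ T = T
¬H → (R ∨ ¬Q) = T → T = T
¬(¬H → (R ∨ ¬Q)) = ¬T = F
¬L ↑ ¬(¬H → (R ∨ ¬Q)) = F ↑ F = T

True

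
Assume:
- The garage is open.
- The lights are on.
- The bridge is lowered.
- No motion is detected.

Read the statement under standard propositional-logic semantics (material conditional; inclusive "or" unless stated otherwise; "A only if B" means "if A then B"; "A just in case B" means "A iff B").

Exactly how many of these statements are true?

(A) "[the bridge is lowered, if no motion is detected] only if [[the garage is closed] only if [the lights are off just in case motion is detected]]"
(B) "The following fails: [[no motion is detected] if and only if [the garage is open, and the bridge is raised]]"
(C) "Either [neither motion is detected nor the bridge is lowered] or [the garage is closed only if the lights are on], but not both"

3

Let S = "motion is detected" (False), R = "the bridge is raised" (False), P = "the garage is closed" (False), Q = "the lights are on" (True).

(A): In symbols: (not S -> not R) -> (P -> (not Q iff S))

not S = not False = True
not R = not False = True
not S -> not R = True -> True = True
not Q = not True = False
not Q iff S = False iff False = True
P -> (not Q iff S) = False -> True = True
(not S -> not R) -> (P -> (not Q iff S)) = True -> True = True
Thus (A) is true.

(B): In symbols: not (not S iff (not P and R))

not S = not False = True
not P = not False = True
not P and R = True and False = False
not S iff (not P and R) = True iff False = False
not (not S iff (not P and R)) = not False = True
Hence (B) is true.

(C): This is (S nor not R) xor (P -> Q).

not R = not False = True
S nor not R = False nor True = False
P -> Q = False -> True = True
(S nor not R) xor (P -> Q) = False xor True = True
So (C) is true.

3 of the 3 statements are true ((A), (B), (C)).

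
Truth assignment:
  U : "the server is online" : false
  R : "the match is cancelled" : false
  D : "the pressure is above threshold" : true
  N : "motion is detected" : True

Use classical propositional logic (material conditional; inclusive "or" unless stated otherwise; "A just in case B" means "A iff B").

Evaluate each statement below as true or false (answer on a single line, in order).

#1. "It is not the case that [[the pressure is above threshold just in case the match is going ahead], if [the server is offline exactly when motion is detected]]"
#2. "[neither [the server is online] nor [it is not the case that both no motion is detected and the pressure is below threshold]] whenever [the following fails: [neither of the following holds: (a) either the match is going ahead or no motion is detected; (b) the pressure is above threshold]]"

#1 false / #2 false

#1: Parsed as ¬((¬U ↔ N) → (D ↔ ¬R))

¬U = ¬F = T
¬U ↔ N = T ↔ T = T
¬R = ¬F = T
D ↔ ¬R = T ↔ T = T
(¬U ↔ N) → (D ↔ ¬R) = T → T = T
¬((¬U ↔ N) → (D ↔ ¬R)) = ¬T = F
So #1 is false.

#2: Formalization: ¬((¬R ∨ ¬N) ↓ D) → (U ↓ (¬N ↑ ¬D))

¬R = ¬F = T
¬N = ¬T = F
¬R ∨ ¬N = T ∨ F = T
(¬R ∨ ¬N) ↓ D = T ↓ T = F
¬((¬R ∨ ¬N) ↓ D) = ¬F = T
¬N = ¬T = F
¬D = ¬T = F
¬N ↑ ¬D = F ↑ F = T
U ↓ (¬N ↑ ¬D) = F ↓ T = F
¬((¬R ∨ ¬N) ↓ D) → (U ↓ (¬N ↑ ¬D)) = T → F = F
So #2 is false.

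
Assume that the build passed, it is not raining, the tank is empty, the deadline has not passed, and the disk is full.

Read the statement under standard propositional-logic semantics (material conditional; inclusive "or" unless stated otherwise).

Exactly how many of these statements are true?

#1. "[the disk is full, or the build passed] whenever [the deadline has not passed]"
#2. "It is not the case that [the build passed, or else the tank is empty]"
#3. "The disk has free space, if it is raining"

Let M = "the deadline has passed" (F), S = "the disk is full" (T), D = "the build passed" (T), W = "the tank is full" (F), K = "it is raining" (F).

#1: This is ¬M → (S ∨ D).

¬M = ¬F = T
S ∨ D = T ∨ T = T
¬M → (S ∨ D) = T → T = T
Hence #1 is true.

#2: Parsed as ¬(D ∨ ¬W)

¬W = ¬F = T
D ∨ ¬W = T ∨ T = T
¬(D ∨ ¬W) = ¬T = F
Thus #2 is false.

#3: Formalization: K → ¬S

¬S = ¬T = F
K → ¬S = F → F = T
Thus #3 is true.

True statements: 2.

2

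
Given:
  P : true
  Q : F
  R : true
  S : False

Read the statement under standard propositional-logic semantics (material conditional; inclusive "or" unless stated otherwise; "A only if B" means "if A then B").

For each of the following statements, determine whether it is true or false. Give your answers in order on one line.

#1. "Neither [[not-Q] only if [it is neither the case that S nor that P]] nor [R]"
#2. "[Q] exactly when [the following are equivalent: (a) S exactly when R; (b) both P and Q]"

#1 False / #2 False

#1: This is (~Q -> (S nor P)) nor R.

~Q = ~F = T
S nor P = F nor T = F
~Q -> (S nor P) = T -> F = F
(~Q -> (S nor P)) nor R = F nor T = F
Hence #1 is false.

#2: Parsed as Q <-> ((S <-> R) <-> (P & Q))

S <-> R = F <-> T = F
P & Q = T & F = F
(S <-> R) <-> (P & Q) = F <-> F = T
Q <-> ((S <-> R) <-> (P & Q)) = F <-> T = F
Hence #2 is false.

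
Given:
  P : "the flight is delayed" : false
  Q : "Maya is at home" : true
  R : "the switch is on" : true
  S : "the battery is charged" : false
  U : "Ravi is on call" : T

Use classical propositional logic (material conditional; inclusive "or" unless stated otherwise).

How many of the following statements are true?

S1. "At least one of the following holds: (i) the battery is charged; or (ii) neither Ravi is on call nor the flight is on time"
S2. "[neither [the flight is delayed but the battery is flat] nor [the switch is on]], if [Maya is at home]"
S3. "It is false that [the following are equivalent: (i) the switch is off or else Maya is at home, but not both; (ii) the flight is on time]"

0

S1: This is S ∨ (U ↓ ¬P).

¬P = ¬F = T
U ↓ ¬P = T ↓ T = F
S ∨ (U ↓ ¬P) = F ∨ F = F
Thus S1 is false.

S2: In symbols: Q → ((P ∧ ¬S) ↓ R)

¬S = ¬F = T
P ∧ ¬S = F ∧ T = F
(P ∧ ¬S) ↓ R = F ↓ T = F
Q → ((P ∧ ¬S) ↓ R) = T → F = F
Thus S2 is false.

S3: Formalization: ¬((¬R ⊕ Q) ↔ ¬P)

¬R = ¬T = F
¬R ⊕ Q = F ⊕ T = T
¬P = ¬F = T
(¬R ⊕ Q) ↔ ¬P = T ↔ T = T
¬((¬R ⊕ Q) ↔ ¬P) = ¬T = F
Hence S3 is false.

True statements: 0 (none).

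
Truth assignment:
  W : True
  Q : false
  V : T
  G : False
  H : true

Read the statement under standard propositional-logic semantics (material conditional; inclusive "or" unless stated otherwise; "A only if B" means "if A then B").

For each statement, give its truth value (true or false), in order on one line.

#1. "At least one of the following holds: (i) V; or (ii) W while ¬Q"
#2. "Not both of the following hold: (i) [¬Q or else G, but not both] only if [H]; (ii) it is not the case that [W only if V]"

#1 true / #2 true

#1: Parsed as V | (W & ~Q)

~Q = ~F = T
W & ~Q = T & T = T
V | (W & ~Q) = T | T = T
Hence #1 is true.

#2: In symbols: ((~Q xor G) -> H) nand ~(W -> V)

~Q = ~F = T
~Q xor G = T xor F = T
(~Q xor G) -> H = T -> T = T
W -> V = T -> T = T
~(W -> V) = ~T = F
((~Q xor G) -> H) nand ~(W -> V) = T nand F = T
Hence #2 is true.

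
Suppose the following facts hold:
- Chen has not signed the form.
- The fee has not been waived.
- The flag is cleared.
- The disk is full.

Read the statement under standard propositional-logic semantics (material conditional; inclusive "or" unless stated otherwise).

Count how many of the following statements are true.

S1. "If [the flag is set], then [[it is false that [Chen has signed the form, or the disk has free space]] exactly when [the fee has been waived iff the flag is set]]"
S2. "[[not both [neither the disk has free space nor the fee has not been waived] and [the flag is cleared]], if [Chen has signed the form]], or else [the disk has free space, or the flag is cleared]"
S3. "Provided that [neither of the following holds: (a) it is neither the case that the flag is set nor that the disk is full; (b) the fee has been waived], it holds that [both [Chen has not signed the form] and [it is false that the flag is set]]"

3

Let R = "the flag is set" (F), P = "Chen has signed the form" (F), S = "the disk is full" (T), Q = "the fee has been waived" (F).

S1: In symbols: R -> (~(P | ~S) <-> (Q <-> R))

~S = ~T = F
P | ~S = F | F = F
~(P | ~S) = ~F = T
Q <-> R = F <-> F = T
~(P | ~S) <-> (Q <-> R) = T <-> T = T
R -> (~(P | ~S) <-> (Q <-> R)) = F -> T = T
Hence S1 is true.

S2: In symbols: (P -> ((~S nor ~Q) nand ~R)) | (~S | ~R)

~S = ~T = F
~Q = ~F = T
~S nor ~Q = F nor T = F
~R = ~F = T
(~S nor ~Q) nand ~R = F nand T = T
P -> ((~S nor ~Q) nand ~R) = F -> T = T
~S = ~T = F
~R = ~F = T
~S | ~R = F | T = T
(P -> ((~S nor ~Q) nand ~R)) | (~S | ~R) = T | T = T
Thus S2 is true.

S3: Formalization: ((R nor S) nor Q) -> (~P & ~R)

R nor S = F nor T = F
(R nor S) nor Q = F nor F = T
~P = ~F = T
~R = ~F = T
~P & ~R = T & T = T
((R nor S) nor Q) -> (~P & ~R) = T -> T = T
So S3 is true.

3 of the 3 statements are true (S1, S2, S3).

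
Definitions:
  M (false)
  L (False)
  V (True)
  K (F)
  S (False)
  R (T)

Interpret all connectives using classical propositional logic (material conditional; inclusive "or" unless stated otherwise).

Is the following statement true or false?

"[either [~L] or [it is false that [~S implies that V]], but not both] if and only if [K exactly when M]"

This is (~L xor ~(~S -> V)) <-> (K <-> M).

~L = ~F = T
~S = ~F = T
~S -> V = T -> T = T
~(~S -> V) = ~T = F
~L xor ~(~S -> V) = T xor F = T
K <-> M = F <-> F = T
(~L xor ~(~S -> V)) <-> (K <-> M) = T <-> T = T

True.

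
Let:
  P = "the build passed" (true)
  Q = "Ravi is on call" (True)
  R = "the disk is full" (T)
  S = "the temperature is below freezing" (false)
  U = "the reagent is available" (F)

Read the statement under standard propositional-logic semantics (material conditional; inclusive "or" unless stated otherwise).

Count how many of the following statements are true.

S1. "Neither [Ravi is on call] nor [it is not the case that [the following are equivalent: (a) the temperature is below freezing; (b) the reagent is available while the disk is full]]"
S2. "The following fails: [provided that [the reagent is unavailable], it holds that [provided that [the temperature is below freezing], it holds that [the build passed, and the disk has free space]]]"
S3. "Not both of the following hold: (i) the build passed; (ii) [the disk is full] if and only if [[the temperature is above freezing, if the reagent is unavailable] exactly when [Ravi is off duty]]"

S1: Formalization: Q ↓ ¬(S ↔ (U ∧ R))

U ∧ R = F ∧ T = F
S ↔ (U ∧ R) = F ↔ F = T
¬(S ↔ (U ∧ R)) = ¬T = F
Q ↓ ¬(S ↔ (U ∧ R)) = T ↓ F = F
Thus S1 is false.

S2: This is ¬(¬U → (S → (P ∧ ¬R))).

¬U = ¬F = T
¬R = ¬T = F
P ∧ ¬R = T ∧ F = F
S → (P ∧ ¬R) = F → F = T
¬U → (S → (P ∧ ¬R)) = T → T = T
¬(¬U → (S → (P ∧ ¬R))) = ¬T = F
Thus S2 is false.

S3: Formalization: P ↑ (R ↔ ((¬U → ¬S) ↔ ¬Q))

¬U = ¬F = T
¬S = ¬F = T
¬U → ¬S = T → T = T
¬Q = ¬T = F
(¬U → ¬S) ↔ ¬Q = T ↔ F = F
R ↔ ((¬U → ¬S) ↔ ¬Q) = T ↔ F = F
P ↑ (R ↔ ((¬U → ¬S) ↔ ¬Q)) = T ↑ F = T
Thus S3 is true.

Count: 1.

1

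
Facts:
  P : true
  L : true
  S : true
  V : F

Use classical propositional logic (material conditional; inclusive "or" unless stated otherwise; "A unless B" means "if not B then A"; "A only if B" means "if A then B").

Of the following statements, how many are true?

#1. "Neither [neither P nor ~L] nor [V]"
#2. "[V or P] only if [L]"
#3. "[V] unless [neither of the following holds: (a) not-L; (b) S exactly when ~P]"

3

#1: In symbols: (P ↓ ¬L) ↓ V

¬L = ¬T = F
P ↓ ¬L = T ↓ F = F
(P ↓ ¬L) ↓ V = F ↓ F = T
Thus #1 is true.

#2: Parsed as (V ∨ P) → L

V ∨ P = F ∨ T = T
(V ∨ P) → L = T → T = T
So #2 is true.

#3: This is V ∨ (¬L ↓ (S ↔ ¬P)).

¬L = ¬T = F
¬P = ¬T = F
S ↔ ¬P = T ↔ F = F
¬L ↓ (S ↔ ¬P) = F ↓ F = T
V ∨ (¬L ↓ (S ↔ ¬P)) = F ∨ T = T
Hence #3 is true.

Count: 3.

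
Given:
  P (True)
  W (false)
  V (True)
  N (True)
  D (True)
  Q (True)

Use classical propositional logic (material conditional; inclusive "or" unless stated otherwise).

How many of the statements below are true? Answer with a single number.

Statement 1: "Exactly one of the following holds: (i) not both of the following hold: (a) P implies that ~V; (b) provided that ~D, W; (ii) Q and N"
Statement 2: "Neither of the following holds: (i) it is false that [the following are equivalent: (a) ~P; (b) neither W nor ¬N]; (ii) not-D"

0

Statement 1: Formalization: ((P -> ~V) nand (~D -> W)) xor (Q & N)

~V = ~T = F
P -> ~V = T -> F = F
~D = ~T = F
~D -> W = F -> F = T
(P -> ~V) nand (~D -> W) = F nand T = T
Q & N = T & T = T
((P -> ~V) nand (~D -> W)) xor (Q & N) = T xor T = F
So Statement 1 is false.

Statement 2: Parsed as ~(~P <-> (W nor ~N)) nor ~D

~P = ~T = F
~N = ~T = F
W nor ~N = F nor F = T
~P <-> (W nor ~N) = F <-> T = F
~(~P <-> (W nor ~N)) = ~F = T
~D = ~T = F
~(~P <-> (W nor ~N)) nor ~D = T nor F = F
Thus Statement 2 is false.

Count: 0.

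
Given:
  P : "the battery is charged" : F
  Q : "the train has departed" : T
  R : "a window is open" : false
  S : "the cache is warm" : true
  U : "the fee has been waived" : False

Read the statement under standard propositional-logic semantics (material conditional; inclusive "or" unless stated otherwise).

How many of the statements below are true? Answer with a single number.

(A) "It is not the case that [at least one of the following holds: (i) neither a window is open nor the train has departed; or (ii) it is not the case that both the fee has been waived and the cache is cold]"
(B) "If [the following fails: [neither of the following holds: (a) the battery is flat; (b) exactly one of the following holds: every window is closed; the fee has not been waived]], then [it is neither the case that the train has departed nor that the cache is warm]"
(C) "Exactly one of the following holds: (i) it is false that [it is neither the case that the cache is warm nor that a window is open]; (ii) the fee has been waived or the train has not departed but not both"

1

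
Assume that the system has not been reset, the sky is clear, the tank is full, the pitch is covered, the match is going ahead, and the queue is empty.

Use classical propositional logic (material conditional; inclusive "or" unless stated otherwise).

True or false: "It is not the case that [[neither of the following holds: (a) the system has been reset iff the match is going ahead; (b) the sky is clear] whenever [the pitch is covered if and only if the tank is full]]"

Let S = "the pitch is covered" (True), R = "the tank is full" (True), P = "the system has been reset" (False), U = "the match is cancelled" (False), Q = "the sky is overcast" (False).
Parsed as not ((S iff R) -> ((P iff not U) nor not Q))

S iff R = True iff True = True
not U = not False = True
P iff not U = False iff True = False
not Q = not False = True
(P iff not U) nor not Q = False nor True = False
(S iff R) -> ((P iff not U) nor not Q) = True -> False = False
not ((S iff R) -> ((P iff not U) nor not Q)) = not False = True

True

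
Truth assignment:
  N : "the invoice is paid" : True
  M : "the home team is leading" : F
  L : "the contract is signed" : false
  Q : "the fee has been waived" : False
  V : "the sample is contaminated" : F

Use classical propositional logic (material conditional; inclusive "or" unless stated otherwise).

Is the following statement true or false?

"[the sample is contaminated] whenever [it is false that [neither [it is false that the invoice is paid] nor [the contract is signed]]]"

true

Values: N=T, L=F, V=F.
Parsed as ~(~N nor L) -> V

~N = ~T = F
~N nor L = F nor F = T
~(~N nor L) = ~T = F
~(~N nor L) -> V = F -> F = T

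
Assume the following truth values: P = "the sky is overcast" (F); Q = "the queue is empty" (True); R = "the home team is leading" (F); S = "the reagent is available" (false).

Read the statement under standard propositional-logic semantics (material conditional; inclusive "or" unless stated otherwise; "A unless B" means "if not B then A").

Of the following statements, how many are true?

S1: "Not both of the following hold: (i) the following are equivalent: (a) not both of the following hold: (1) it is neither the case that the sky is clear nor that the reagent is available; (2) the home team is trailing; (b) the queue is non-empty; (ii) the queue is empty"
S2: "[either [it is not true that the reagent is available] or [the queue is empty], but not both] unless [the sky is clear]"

2

S1: This is (((not P nor S) nand not R) iff not Q) nand Q.

not P = not False = True
not P nor S = True nor False = False
not R = not False = True
(not P nor S) nand not R = False nand True = True
not Q = not True = False
((not P nor S) nand not R) iff not Q = True iff False = False
(((not P nor S) nand not R) iff not Q) nand Q = False nand True = True
Hence S1 is true.

S2: This is (not S xor Q) or not P.

not S = not False = True
not S xor Q = True xor True = False
not P = not False = True
(not S xor Q) or not P = False or True = True
Hence S2 is true.

2 of the 2 statements are true.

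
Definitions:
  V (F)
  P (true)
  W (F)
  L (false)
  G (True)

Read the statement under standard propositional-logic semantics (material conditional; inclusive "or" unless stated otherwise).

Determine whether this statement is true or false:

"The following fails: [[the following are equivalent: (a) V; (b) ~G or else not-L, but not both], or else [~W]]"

This is not ((V iff (not G xor not L)) or not W).

not G = not True = False
not L = not False = True
not G xor not L = False xor True = True
V iff (not G xor not L) = False iff True = False
not W = not False = True
(V iff (not G xor not L)) or not W = False or True = True
not ((V iff (not G xor not L)) or not W) = not True = False

The statement is false.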